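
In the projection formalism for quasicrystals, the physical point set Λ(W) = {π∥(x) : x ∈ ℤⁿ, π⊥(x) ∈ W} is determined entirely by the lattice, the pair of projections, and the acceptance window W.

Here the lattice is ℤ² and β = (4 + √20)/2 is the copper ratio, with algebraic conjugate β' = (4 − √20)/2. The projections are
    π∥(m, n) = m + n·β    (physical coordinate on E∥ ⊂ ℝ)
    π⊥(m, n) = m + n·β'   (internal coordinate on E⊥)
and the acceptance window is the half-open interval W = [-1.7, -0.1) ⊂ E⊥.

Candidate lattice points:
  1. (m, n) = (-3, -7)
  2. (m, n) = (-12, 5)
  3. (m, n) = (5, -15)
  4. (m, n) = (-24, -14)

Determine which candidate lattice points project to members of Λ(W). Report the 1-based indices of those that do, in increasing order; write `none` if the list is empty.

Compute β' = (4−√20)/2 = -0.2361, so π⊥(m,n) = m -0.2361·n.
[1] lift (-3,-7): star map gives -1.3475; window check -1.7 ≤ -1.3475 < -0.1 is true → IN Λ
[2] lift (-12,5): star map gives -13.1803; window check -1.7 ≤ -13.1803 < -0.1 is false → out
[3] lift (5,-15): star map gives 8.5410; window check -1.7 ≤ 8.5410 < -0.1 is false → out
[4] lift (-24,-14): star map gives -20.6950; window check -1.7 ≤ -20.6950 < -0.1 is false → out

1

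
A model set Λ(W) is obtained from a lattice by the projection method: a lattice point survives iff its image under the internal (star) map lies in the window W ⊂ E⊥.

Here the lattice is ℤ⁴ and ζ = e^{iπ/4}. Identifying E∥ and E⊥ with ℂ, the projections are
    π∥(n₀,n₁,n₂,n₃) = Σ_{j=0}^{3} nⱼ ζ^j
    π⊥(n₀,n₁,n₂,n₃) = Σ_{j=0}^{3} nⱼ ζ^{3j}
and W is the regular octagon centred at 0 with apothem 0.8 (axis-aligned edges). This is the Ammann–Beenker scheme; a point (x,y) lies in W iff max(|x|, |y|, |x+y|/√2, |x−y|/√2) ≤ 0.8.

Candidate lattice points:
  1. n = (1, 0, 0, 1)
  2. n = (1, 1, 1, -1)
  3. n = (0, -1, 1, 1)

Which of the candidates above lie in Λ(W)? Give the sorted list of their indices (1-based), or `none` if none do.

none

Internal map: ζ^{3j} for j=0..3 gives (1,0), (−√2/2,√2/2), (0,−1), (√2/2,√2/2).
#1 (1, 0, 0, 1): internal (1.7071, 0.7071); octagon support 1.7071 vs apothem 0.8 → ∉ W
#2 (1, 1, 1, -1): internal (-0.4142, -1.0000); octagon support 1.0000 vs apothem 0.8 → ∉ W
#3 (0, -1, 1, 1): internal (1.4142, -1.0000); octagon support 1.7071 vs apothem 0.8 → ∉ W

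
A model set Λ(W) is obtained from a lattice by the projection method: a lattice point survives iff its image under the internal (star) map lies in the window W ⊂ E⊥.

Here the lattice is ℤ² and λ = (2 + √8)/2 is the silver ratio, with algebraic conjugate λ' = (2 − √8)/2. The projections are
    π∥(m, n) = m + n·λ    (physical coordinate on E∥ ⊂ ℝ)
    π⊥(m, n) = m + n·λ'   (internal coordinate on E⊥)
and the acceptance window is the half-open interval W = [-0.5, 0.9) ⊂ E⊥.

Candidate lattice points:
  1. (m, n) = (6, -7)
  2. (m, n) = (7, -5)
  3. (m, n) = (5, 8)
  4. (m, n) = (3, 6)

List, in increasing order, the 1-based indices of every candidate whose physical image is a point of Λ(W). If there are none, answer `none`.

Numerically λ ≈ 2.41421 and λ' = −1/λ ≈ -0.41421.
candidate 1: (m,n)=(6,-7) → π∥ = 6-7·λ ≈ -10.89949, π⊥ = 6-7·λ' ≈ 8.89949 ∉ [-0.5, 0.9) ⇒ out
candidate 2: (m,n)=(7,-5) → π∥ = 7-5·λ ≈ -5.07107, π⊥ = 7-5·λ' ≈ 9.07107 ∉ [-0.5, 0.9) ⇒ out
candidate 3: (m,n)=(5,8) → π∥ = 5+8·λ ≈ 24.31371, π⊥ = 5+8·λ' ≈ 1.68629 ∉ [-0.5, 0.9) ⇒ out
candidate 4: (m,n)=(3,6) → π∥ = 3+6·λ ≈ 17.48528, π⊥ = 3+6·λ' ≈ 0.51472 ∈ [-0.5, 0.9) ⇒ IN Λ

4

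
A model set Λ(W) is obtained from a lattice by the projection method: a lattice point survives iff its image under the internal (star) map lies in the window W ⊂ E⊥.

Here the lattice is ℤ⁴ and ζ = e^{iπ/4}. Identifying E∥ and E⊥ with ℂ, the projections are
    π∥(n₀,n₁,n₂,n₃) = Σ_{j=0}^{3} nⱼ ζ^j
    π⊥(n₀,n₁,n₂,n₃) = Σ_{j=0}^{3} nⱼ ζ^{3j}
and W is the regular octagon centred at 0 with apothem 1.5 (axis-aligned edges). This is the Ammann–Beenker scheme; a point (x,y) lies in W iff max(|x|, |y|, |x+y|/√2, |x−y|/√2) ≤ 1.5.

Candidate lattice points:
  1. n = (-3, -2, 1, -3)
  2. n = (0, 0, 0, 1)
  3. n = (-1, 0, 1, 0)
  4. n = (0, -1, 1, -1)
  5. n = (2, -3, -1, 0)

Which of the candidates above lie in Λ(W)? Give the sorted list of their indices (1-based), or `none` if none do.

With ζ = e^{iπ/4} the internal vectors are ζ^0,ζ^3,ζ^6,ζ^9.
candidate 1: n = (-3, -2, 1, -3) → π⊥ ≈ (-3.707107, -4.535534); max(|x|,|y|,|x±y|/√2) = 5.828427 > 1.5 ⇒ ∉ W
candidate 2: n = (0, 0, 0, 1) → π⊥ ≈ (+0.707107, +0.707107); max(|x|,|y|,|x±y|/√2) = 1.000000 ≤ 1.5 ⇒ ∈ W
candidate 3: n = (-1, 0, 1, 0) → π⊥ ≈ (-1.000000, -1.000000); max(|x|,|y|,|x±y|/√2) = 1.414214 ≤ 1.5 ⇒ ∈ W
candidate 4: n = (0, -1, 1, -1) → π⊥ ≈ (+0.000000, -2.414214); max(|x|,|y|,|x±y|/√2) = 2.414214 > 1.5 ⇒ ∉ W
candidate 5: n = (2, -3, -1, 0) → π⊥ ≈ (+4.121320, -1.121320); max(|x|,|y|,|x±y|/√2) = 4.121320 > 1.5 ⇒ ∉ W

2, 3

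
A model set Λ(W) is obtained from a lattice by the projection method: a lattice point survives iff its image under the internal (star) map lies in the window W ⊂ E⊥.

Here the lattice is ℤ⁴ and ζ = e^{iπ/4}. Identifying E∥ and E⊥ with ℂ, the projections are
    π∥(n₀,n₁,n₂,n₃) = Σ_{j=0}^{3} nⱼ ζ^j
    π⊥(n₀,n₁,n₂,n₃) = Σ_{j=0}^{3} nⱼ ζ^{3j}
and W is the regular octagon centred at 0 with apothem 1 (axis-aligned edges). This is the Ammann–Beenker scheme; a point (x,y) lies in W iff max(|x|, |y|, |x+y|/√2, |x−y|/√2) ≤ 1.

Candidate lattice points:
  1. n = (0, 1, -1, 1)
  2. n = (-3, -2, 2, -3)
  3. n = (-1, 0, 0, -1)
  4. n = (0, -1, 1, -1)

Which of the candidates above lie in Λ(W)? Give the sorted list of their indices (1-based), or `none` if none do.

π⊥(n) = n₀ + n₁ζ³ + n₂ζ⁶ + n₃ζ⁹ where ζ = e^{iπ/4}.
candidate 1: n = (0, 1, -1, 1) → π⊥ ≈ (+0.00000, +2.41421); max(|x|,|y|,|x±y|/√2) = 2.41421 > 1 ⇒ ∉ W
candidate 2: n = (-3, -2, 2, -3) → π⊥ ≈ (-3.70711, -5.53553); max(|x|,|y|,|x±y|/√2) = 6.53553 > 1 ⇒ ∉ W
candidate 3: n = (-1, 0, 0, -1) → π⊥ ≈ (-1.70711, -0.70711); max(|x|,|y|,|x±y|/√2) = 1.70711 > 1 ⇒ ∉ W
candidate 4: n = (0, -1, 1, -1) → π⊥ ≈ (+0.00000, -2.41421); max(|x|,|y|,|x±y|/√2) = 2.41421 > 1 ⇒ ∉ W

none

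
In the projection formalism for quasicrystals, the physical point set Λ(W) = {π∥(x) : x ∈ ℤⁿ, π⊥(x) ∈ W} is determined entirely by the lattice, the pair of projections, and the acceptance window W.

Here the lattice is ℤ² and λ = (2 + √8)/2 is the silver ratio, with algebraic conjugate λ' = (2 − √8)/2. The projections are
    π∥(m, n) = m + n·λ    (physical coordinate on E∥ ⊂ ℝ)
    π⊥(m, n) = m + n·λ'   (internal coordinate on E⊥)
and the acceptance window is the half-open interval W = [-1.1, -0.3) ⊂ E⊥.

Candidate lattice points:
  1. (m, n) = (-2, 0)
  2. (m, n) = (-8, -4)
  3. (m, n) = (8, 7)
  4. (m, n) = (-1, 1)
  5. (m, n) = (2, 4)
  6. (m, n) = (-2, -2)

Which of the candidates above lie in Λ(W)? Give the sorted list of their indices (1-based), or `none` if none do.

λ' = (2−√8)/2 ≈ -0.4142.
[1] lift (-2,0): star map gives -2.0000; window check -1.1 ≤ -2.0000 < -0.3 is false → out
[2] lift (-8,-4): star map gives -6.3431; window check -1.1 ≤ -6.3431 < -0.3 is false → out
[3] lift (8,7): star map gives 5.1005; window check -1.1 ≤ 5.1005 < -0.3 is false → out
[4] lift (-1,1): star map gives -1.4142; window check -1.1 ≤ -1.4142 < -0.3 is false → out
[5] lift (2,4): star map gives 0.3431; window check -1.1 ≤ 0.3431 < -0.3 is false → out
[6] lift (-2,-2): star map gives -1.1716; window check -1.1 ≤ -1.1716 < -0.3 is false → out

none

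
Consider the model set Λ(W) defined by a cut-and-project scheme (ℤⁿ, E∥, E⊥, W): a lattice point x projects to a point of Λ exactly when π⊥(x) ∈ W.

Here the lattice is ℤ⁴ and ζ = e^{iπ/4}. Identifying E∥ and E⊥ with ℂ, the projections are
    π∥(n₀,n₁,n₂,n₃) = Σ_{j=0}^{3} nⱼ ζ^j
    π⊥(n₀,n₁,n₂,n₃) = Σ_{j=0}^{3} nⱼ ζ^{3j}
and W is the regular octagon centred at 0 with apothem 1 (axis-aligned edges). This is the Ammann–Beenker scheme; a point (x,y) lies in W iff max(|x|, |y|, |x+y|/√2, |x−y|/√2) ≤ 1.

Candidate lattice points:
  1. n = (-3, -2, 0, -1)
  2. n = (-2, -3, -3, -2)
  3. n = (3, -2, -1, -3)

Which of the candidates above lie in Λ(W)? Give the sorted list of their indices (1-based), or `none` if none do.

Internal map: ζ^{3j} for j=0..3 gives (1,0), (−√2/2,√2/2), (0,−1), (√2/2,√2/2).
candidate 1: n = (-3, -2, 0, -1) → π⊥ ≈ (-2.2929, -2.1213); max(|x|,|y|,|x±y|/√2) = 3.1213 > 1 ⇒ ∉ W
candidate 2: n = (-2, -3, -3, -2) → π⊥ ≈ (-1.2929, -0.5355); max(|x|,|y|,|x±y|/√2) = 1.2929 > 1 ⇒ ∉ W
candidate 3: n = (3, -2, -1, -3) → π⊥ ≈ (+2.2929, -2.5355); max(|x|,|y|,|x±y|/√2) = 3.4142 > 1 ⇒ ∉ W

none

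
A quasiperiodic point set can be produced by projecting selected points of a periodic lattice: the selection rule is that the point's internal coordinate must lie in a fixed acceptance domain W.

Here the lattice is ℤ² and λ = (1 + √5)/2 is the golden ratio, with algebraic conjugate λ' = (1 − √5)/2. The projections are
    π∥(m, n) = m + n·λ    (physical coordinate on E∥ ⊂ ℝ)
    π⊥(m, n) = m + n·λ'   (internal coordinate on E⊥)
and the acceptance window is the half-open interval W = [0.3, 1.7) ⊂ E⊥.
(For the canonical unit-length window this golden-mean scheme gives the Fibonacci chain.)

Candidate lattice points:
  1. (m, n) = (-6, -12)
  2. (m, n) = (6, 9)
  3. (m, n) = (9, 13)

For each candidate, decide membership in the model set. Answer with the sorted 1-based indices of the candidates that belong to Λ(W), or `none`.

Numerically λ ≈ 1.618034 and λ' = −1/λ ≈ -0.618034.
[1] lift (-6,-12): star map gives 1.416408; window check 0.3 ≤ 1.416408 < 1.7 is true → IN Λ
[2] lift (6,9): star map gives 0.437694; window check 0.3 ≤ 0.437694 < 1.7 is true → IN Λ
[3] lift (9,13): star map gives 0.965558; window check 0.3 ≤ 0.965558 < 1.7 is true → IN Λ

1, 2, 3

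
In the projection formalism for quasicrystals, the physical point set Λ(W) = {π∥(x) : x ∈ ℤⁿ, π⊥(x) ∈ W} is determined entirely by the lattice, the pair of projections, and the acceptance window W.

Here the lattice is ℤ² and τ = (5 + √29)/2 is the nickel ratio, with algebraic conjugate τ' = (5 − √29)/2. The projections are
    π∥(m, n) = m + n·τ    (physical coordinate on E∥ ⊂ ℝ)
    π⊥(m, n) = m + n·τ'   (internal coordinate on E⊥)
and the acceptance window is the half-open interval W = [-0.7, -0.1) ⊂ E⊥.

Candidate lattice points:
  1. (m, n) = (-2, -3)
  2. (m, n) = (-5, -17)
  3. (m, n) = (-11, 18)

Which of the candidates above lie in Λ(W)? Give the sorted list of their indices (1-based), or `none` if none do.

Numerically τ ≈ 5.192582 and τ' = −1/τ ≈ -0.192582.
candidate 1: (m,n)=(-2,-3) → π∥ = -2-3·τ ≈ -17.577747, π⊥ = -2-3·τ' ≈ -1.422253 ∉ [-0.7, -0.1) ⇒ out
candidate 2: (m,n)=(-5,-17) → π∥ = -5-17·τ ≈ -93.273901, π⊥ = -5-17·τ' ≈ -1.726099 ∉ [-0.7, -0.1) ⇒ out
candidate 3: (m,n)=(-11,18) → π∥ = -11+18·τ ≈ 82.466483, π⊥ = -11+18·τ' ≈ -14.466483 ∉ [-0.7, -0.1) ⇒ out

none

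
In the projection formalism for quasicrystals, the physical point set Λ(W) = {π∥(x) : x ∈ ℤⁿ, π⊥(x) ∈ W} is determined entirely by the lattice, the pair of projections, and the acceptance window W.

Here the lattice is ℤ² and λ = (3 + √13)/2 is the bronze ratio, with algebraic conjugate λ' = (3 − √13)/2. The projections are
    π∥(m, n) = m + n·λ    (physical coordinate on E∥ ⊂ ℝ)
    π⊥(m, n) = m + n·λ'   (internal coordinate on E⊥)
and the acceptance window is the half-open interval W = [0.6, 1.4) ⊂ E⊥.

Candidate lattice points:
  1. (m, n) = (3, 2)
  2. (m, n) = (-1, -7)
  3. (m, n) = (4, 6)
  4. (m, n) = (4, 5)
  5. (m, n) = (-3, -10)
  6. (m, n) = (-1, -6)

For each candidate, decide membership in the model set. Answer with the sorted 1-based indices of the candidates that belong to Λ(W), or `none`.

Compute λ' = (3−√13)/2 = -0.302776, so π⊥(m,n) = m -0.302776·n.
candidate 1: (m,n)=(3,2) → π∥ = 3+2·λ ≈ 9.605551, π⊥ = 3+2·λ' ≈ 2.394449 ∉ [0.6, 1.4) ⇒ out
candidate 2: (m,n)=(-1,-7) → π∥ = -1-7·λ ≈ -24.119429, π⊥ = -1-7·λ' ≈ 1.119429 ∈ [0.6, 1.4) ⇒ IN Λ
candidate 3: (m,n)=(4,6) → π∥ = 4+6·λ ≈ 23.816654, π⊥ = 4+6·λ' ≈ 2.183346 ∉ [0.6, 1.4) ⇒ out
candidate 4: (m,n)=(4,5) → π∥ = 4+5·λ ≈ 20.513878, π⊥ = 4+5·λ' ≈ 2.486122 ∉ [0.6, 1.4) ⇒ out
candidate 5: (m,n)=(-3,-10) → π∥ = -3-10·λ ≈ -36.027756, π⊥ = -3-10·λ' ≈ 0.027756 ∉ [0.6, 1.4) ⇒ out
candidate 6: (m,n)=(-1,-6) → π∥ = -1-6·λ ≈ -20.816654, π⊥ = -1-6·λ' ≈ 0.816654 ∈ [0.6, 1.4) ⇒ IN Λ

2, 6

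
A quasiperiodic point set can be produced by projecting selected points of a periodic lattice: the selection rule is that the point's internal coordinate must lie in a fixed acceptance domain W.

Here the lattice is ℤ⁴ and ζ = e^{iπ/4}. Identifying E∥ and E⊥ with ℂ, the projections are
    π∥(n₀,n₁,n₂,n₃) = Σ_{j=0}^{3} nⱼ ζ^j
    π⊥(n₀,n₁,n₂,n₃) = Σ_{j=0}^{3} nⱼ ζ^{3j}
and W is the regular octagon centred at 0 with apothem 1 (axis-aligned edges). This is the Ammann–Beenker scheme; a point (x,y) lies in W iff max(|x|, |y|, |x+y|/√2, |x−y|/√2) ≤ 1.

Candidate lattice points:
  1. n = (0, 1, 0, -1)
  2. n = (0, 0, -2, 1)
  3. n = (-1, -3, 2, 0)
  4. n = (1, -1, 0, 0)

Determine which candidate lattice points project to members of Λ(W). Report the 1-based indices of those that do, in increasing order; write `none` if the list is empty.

none

π⊥(n) = n₀ + n₁ζ³ + n₂ζ⁶ + n₃ζ⁹ where ζ = e^{iπ/4}.
candidate 1: n = (0, 1, 0, -1) → π⊥ ≈ (-1.414214, +0.000000); max(|x|,|y|,|x±y|/√2) = 1.414214 > 1 ⇒ ∉ W
candidate 2: n = (0, 0, -2, 1) → π⊥ ≈ (+0.707107, +2.707107); max(|x|,|y|,|x±y|/√2) = 2.707107 > 1 ⇒ ∉ W
candidate 3: n = (-1, -3, 2, 0) → π⊥ ≈ (+1.121320, -4.121320); max(|x|,|y|,|x±y|/√2) = 4.121320 > 1 ⇒ ∉ W
candidate 4: n = (1, -1, 0, 0) → π⊥ ≈ (+1.707107, -0.707107); max(|x|,|y|,|x±y|/√2) = 1.707107 > 1 ⇒ ∉ W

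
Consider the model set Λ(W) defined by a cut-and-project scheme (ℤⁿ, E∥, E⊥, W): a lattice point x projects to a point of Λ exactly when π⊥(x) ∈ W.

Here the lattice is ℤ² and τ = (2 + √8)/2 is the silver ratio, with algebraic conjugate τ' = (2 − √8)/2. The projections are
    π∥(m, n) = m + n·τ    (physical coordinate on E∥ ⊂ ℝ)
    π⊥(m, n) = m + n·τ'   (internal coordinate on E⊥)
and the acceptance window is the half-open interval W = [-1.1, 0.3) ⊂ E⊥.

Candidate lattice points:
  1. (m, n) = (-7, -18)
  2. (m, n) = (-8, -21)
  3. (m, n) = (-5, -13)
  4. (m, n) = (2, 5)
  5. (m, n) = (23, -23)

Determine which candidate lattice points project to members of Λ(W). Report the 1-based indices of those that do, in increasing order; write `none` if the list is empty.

Compute τ' = (2−√8)/2 = -0.41421, so π⊥(m,n) = m -0.41421·n.
[1] lift (-7,-18): star map gives 0.45584; window check -1.1 ≤ 0.45584 < 0.3 is false → out
[2] lift (-8,-21): star map gives 0.69848; window check -1.1 ≤ 0.69848 < 0.3 is false → out
[3] lift (-5,-13): star map gives 0.38478; window check -1.1 ≤ 0.38478 < 0.3 is false → out
[4] lift (2,5): star map gives -0.07107; window check -1.1 ≤ -0.07107 < 0.3 is true → IN Λ
[5] lift (23,-23): star map gives 32.52691; window check -1.1 ≤ 32.52691 < 0.3 is false → out

4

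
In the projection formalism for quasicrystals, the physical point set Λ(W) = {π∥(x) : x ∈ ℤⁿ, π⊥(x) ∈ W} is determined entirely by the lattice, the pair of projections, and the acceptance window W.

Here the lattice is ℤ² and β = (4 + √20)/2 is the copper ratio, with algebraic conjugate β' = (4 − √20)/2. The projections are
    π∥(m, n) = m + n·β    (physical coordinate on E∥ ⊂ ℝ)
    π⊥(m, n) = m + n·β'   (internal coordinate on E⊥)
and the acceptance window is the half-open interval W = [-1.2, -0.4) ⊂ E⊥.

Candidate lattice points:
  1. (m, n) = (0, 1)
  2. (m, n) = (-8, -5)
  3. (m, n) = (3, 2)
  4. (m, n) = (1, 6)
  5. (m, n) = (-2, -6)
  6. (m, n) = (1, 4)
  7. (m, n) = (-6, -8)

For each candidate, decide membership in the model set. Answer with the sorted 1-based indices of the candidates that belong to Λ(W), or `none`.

4, 5

β' = (4−√20)/2 ≈ -0.236068.
#1 (0,1): internal coord 0 + (1)·β' = -0.236068; -0.236068 ∉ [-1.2, -0.4) → out
#2 (-8,-5): internal coord -8 + (-5)·β' = -6.819660; -6.819660 ∉ [-1.2, -0.4) → out
#3 (3,2): internal coord 3 + (2)·β' = +2.527864; +2.527864 ∉ [-1.2, -0.4) → out
#4 (1,6): internal coord 1 + (6)·β' = -0.416408; -0.416408 ∈ [-1.2, -0.4) → IN Λ
#5 (-2,-6): internal coord -2 + (-6)·β' = -0.583592; -0.583592 ∈ [-1.2, -0.4) → IN Λ
#6 (1,4): internal coord 1 + (4)·β' = +0.055728; +0.055728 ∉ [-1.2, -0.4) → out
#7 (-6,-8): internal coord -6 + (-8)·β' = -4.111456; -4.111456 ∉ [-1.2, -0.4) → out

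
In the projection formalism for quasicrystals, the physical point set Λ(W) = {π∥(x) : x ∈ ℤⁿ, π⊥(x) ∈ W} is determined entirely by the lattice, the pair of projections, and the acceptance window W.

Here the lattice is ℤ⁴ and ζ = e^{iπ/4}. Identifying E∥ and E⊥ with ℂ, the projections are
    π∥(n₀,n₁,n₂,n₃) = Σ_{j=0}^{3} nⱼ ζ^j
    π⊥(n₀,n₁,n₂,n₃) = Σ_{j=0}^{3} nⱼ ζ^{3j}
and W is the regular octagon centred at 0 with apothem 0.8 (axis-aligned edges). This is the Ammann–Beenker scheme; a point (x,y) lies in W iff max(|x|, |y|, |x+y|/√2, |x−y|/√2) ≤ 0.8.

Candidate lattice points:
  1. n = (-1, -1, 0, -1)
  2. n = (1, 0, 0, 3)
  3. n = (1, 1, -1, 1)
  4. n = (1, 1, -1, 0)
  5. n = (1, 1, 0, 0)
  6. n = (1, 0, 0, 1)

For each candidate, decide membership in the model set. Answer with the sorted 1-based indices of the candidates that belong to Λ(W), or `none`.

5

With ζ = e^{iπ/4} the internal vectors are ζ^0,ζ^3,ζ^6,ζ^9.
candidate 1: n = (-1, -1, 0, -1) → π⊥ ≈ (-1.00000, -1.41421); max(|x|,|y|,|x±y|/√2) = 1.70711 > 0.8 ⇒ ∉ W
candidate 2: n = (1, 0, 0, 3) → π⊥ ≈ (+3.12132, +2.12132); max(|x|,|y|,|x±y|/√2) = 3.70711 > 0.8 ⇒ ∉ W
candidate 3: n = (1, 1, -1, 1) → π⊥ ≈ (+1.00000, +2.41421); max(|x|,|y|,|x±y|/√2) = 2.41421 > 0.8 ⇒ ∉ W
candidate 4: n = (1, 1, -1, 0) → π⊥ ≈ (+0.29289, +1.70711); max(|x|,|y|,|x±y|/√2) = 1.70711 > 0.8 ⇒ ∉ W
candidate 5: n = (1, 1, 0, 0) → π⊥ ≈ (+0.29289, +0.70711); max(|x|,|y|,|x±y|/√2) = 0.70711 ≤ 0.8 ⇒ ∈ W
candidate 6: n = (1, 0, 0, 1) → π⊥ ≈ (+1.70711, +0.70711); max(|x|,|y|,|x±y|/√2) = 1.70711 > 0.8 ⇒ ∉ W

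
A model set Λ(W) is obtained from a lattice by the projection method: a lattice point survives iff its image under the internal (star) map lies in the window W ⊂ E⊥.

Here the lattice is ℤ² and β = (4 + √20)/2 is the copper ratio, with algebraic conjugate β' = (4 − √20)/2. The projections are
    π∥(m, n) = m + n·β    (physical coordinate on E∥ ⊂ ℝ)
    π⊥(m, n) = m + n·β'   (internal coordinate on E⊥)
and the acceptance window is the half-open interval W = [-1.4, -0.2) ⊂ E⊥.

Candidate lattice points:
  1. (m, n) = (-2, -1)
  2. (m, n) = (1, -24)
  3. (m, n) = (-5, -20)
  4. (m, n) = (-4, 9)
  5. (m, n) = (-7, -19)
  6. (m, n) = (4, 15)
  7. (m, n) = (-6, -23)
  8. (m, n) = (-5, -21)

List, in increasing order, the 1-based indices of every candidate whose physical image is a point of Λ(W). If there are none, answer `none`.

Numerically β ≈ 4.236068 and β' = −1/β ≈ -0.236068.
[1] lift (-2,-1): star map gives -1.763932; window check -1.4 ≤ -1.763932 < -0.2 is false → out
[2] lift (1,-24): star map gives 6.665631; window check -1.4 ≤ 6.665631 < -0.2 is false → out
[3] lift (-5,-20): star map gives -0.278640; window check -1.4 ≤ -0.278640 < -0.2 is true → IN Λ
[4] lift (-4,9): star map gives -6.124612; window check -1.4 ≤ -6.124612 < -0.2 is false → out
[5] lift (-7,-19): star map gives -2.514708; window check -1.4 ≤ -2.514708 < -0.2 is false → out
[6] lift (4,15): star map gives 0.458980; window check -1.4 ≤ 0.458980 < -0.2 is false → out
[7] lift (-6,-23): star map gives -0.570437; window check -1.4 ≤ -0.570437 < -0.2 is true → IN Λ
[8] lift (-5,-21): star map gives -0.042572; window check -1.4 ≤ -0.042572 < -0.2 is false → out

3, 7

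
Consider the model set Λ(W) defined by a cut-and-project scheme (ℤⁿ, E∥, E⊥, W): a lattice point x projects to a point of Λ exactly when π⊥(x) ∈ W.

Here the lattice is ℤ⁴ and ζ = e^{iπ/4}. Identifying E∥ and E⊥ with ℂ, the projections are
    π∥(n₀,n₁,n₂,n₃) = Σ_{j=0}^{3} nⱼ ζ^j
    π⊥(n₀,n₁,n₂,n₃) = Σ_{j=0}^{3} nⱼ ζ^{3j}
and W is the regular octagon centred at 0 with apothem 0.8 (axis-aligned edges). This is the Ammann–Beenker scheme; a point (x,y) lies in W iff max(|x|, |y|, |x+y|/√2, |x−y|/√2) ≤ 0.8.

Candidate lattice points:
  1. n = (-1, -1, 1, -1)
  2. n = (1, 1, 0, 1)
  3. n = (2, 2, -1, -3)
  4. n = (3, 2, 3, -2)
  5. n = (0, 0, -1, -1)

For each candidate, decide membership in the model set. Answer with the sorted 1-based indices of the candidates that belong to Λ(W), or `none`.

Internal map: ζ^{3j} for j=0..3 gives (1,0), (−√2/2,√2/2), (0,−1), (√2/2,√2/2).
candidate 1: n = (-1, -1, 1, -1) → π⊥ ≈ (-1.00000, -2.41421); max(|x|,|y|,|x±y|/√2) = 2.41421 > 0.8 ⇒ ∉ W
candidate 2: n = (1, 1, 0, 1) → π⊥ ≈ (+1.00000, +1.41421); max(|x|,|y|,|x±y|/√2) = 1.70711 > 0.8 ⇒ ∉ W
candidate 3: n = (2, 2, -1, -3) → π⊥ ≈ (-1.53553, +0.29289); max(|x|,|y|,|x±y|/√2) = 1.53553 > 0.8 ⇒ ∉ W
candidate 4: n = (3, 2, 3, -2) → π⊥ ≈ (+0.17157, -3.00000); max(|x|,|y|,|x±y|/√2) = 3.00000 > 0.8 ⇒ ∉ W
candidate 5: n = (0, 0, -1, -1) → π⊥ ≈ (-0.70711, +0.29289); max(|x|,|y|,|x±y|/√2) = 0.70711 ≤ 0.8 ⇒ ∈ W

5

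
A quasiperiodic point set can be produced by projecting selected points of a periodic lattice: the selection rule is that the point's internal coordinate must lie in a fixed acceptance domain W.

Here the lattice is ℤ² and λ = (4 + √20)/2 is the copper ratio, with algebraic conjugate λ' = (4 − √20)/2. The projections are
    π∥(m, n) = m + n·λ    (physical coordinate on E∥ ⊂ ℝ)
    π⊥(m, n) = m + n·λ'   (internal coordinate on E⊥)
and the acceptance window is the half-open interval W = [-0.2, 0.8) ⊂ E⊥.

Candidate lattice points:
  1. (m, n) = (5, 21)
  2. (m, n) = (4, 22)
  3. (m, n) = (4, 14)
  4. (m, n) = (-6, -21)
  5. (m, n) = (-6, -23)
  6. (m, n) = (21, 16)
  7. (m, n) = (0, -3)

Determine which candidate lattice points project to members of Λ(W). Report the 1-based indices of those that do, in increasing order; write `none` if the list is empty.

1, 3, 7

Compute λ' = (4−√20)/2 = -0.236068, so π⊥(m,n) = m -0.236068·n.
candidate 1: (m,n)=(5,21) → π∥ = 5+21·λ ≈ 93.957428, π⊥ = 5+21·λ' ≈ 0.042572 ∈ [-0.2, 0.8) ⇒ IN Λ
candidate 2: (m,n)=(4,22) → π∥ = 4+22·λ ≈ 97.193496, π⊥ = 4+22·λ' ≈ -1.193496 ∉ [-0.2, 0.8) ⇒ out
candidate 3: (m,n)=(4,14) → π∥ = 4+14·λ ≈ 63.304952, π⊥ = 4+14·λ' ≈ 0.695048 ∈ [-0.2, 0.8) ⇒ IN Λ
candidate 4: (m,n)=(-6,-21) → π∥ = -6-21·λ ≈ -94.957428, π⊥ = -6-21·λ' ≈ -1.042572 ∉ [-0.2, 0.8) ⇒ out
candidate 5: (m,n)=(-6,-23) → π∥ = -6-23·λ ≈ -103.429563, π⊥ = -6-23·λ' ≈ -0.570437 ∉ [-0.2, 0.8) ⇒ out
candidate 6: (m,n)=(21,16) → π∥ = 21+16·λ ≈ 88.777088, π⊥ = 21+16·λ' ≈ 17.222912 ∉ [-0.2, 0.8) ⇒ out
candidate 7: (m,n)=(0,-3) → π∥ = 0-3·λ ≈ -12.708204, π⊥ = 0-3·λ' ≈ 0.708204 ∈ [-0.2, 0.8) ⇒ IN Λ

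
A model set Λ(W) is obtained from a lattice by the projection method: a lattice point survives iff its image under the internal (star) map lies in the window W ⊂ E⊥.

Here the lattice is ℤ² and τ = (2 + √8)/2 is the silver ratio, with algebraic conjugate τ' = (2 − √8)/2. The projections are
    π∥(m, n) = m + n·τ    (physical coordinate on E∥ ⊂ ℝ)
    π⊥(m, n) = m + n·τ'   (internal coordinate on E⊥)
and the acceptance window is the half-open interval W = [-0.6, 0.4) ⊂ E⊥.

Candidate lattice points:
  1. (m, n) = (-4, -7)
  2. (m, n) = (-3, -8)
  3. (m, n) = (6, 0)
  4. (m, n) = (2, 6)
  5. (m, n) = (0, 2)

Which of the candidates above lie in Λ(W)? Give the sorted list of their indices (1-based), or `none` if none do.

2, 4

Compute τ' = (2−√8)/2 = -0.414214, so π⊥(m,n) = m -0.414214·n.
[1] lift (-4,-7): star map gives -1.100505; window check -0.6 ≤ -1.100505 < 0.4 is false → out
[2] lift (-3,-8): star map gives 0.313708; window check -0.6 ≤ 0.313708 < 0.4 is true → IN Λ
[3] lift (6,0): star map gives 6.000000; window check -0.6 ≤ 6.000000 < 0.4 is false → out
[4] lift (2,6): star map gives -0.485281; window check -0.6 ≤ -0.485281 < 0.4 is true → IN Λ
[5] lift (0,2): star map gives -0.828427; window check -0.6 ≤ -0.828427 < 0.4 is false → out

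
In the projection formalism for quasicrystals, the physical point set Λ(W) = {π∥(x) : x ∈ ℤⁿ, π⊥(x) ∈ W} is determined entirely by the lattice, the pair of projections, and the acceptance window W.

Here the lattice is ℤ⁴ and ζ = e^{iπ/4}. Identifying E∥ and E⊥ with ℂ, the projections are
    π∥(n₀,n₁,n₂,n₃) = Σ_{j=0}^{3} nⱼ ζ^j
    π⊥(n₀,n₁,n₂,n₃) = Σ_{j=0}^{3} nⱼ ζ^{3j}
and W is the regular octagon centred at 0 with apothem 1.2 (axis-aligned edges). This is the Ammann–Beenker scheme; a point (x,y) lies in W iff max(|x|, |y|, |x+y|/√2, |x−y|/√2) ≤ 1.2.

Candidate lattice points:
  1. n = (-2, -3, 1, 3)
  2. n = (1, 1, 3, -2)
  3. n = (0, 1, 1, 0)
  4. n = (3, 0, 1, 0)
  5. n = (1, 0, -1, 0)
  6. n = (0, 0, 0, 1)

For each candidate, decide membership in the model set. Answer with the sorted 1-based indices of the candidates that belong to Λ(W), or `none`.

Internal map: ζ^{3j} for j=0..3 gives (1,0), (−√2/2,√2/2), (0,−1), (√2/2,√2/2).
#1 (-2, -3, 1, 3): internal (2.24264, -1.00000); octagon support 2.29289 vs apothem 1.2 → ∉ W
#2 (1, 1, 3, -2): internal (-1.12132, -3.70711); octagon support 3.70711 vs apothem 1.2 → ∉ W
#3 (0, 1, 1, 0): internal (-0.70711, -0.29289); octagon support 0.70711 vs apothem 1.2 → ∈ W
#4 (3, 0, 1, 0): internal (3.00000, -1.00000); octagon support 3.00000 vs apothem 1.2 → ∉ W
#5 (1, 0, -1, 0): internal (1.00000, 1.00000); octagon support 1.41421 vs apothem 1.2 → ∉ W
#6 (0, 0, 0, 1): internal (0.70711, 0.70711); octagon support 1.00000 vs apothem 1.2 → ∈ W

3, 6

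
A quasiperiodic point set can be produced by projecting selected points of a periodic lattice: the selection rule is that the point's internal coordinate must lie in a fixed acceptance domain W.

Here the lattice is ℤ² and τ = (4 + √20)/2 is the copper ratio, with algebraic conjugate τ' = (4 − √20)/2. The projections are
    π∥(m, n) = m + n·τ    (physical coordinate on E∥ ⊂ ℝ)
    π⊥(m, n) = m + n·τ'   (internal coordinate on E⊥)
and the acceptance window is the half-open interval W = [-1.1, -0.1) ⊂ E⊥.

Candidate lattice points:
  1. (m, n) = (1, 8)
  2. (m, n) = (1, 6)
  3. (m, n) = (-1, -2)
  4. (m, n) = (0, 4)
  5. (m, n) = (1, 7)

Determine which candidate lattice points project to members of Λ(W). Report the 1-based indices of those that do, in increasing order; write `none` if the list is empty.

Compute τ' = (4−√20)/2 = -0.23607, so π⊥(m,n) = m -0.23607·n.
candidate 1: (m,n)=(1,8) → π∥ = 1+8·τ ≈ 34.88854, π⊥ = 1+8·τ' ≈ -0.88854 ∈ [-1.1, -0.1) ⇒ IN Λ
candidate 2: (m,n)=(1,6) → π∥ = 1+6·τ ≈ 26.41641, π⊥ = 1+6·τ' ≈ -0.41641 ∈ [-1.1, -0.1) ⇒ IN Λ
candidate 3: (m,n)=(-1,-2) → π∥ = -1-2·τ ≈ -9.47214, π⊥ = -1-2·τ' ≈ -0.52786 ∈ [-1.1, -0.1) ⇒ IN Λ
candidate 4: (m,n)=(0,4) → π∥ = 0+4·τ ≈ 16.94427, π⊥ = 0+4·τ' ≈ -0.94427 ∈ [-1.1, -0.1) ⇒ IN Λ
candidate 5: (m,n)=(1,7) → π∥ = 1+7·τ ≈ 30.65248, π⊥ = 1+7·τ' ≈ -0.65248 ∈ [-1.1, -0.1) ⇒ IN Λ

1, 2, 3, 4, 5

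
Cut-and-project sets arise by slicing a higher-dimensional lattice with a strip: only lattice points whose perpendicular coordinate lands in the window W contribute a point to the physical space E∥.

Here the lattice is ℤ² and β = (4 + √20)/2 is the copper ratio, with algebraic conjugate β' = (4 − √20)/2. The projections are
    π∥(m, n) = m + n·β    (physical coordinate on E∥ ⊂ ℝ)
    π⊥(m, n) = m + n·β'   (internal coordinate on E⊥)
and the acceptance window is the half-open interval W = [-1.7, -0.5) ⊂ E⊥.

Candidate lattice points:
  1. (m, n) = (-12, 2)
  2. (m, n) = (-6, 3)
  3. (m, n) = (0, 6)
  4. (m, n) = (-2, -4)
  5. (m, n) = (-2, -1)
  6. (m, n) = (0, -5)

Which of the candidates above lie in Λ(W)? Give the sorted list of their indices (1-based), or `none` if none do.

β' = (4−√20)/2 ≈ -0.23607.
candidate 1: (m,n)=(-12,2) → π∥ = -12+2·β ≈ -3.52786, π⊥ = -12+2·β' ≈ -12.47214 ∉ [-1.7, -0.5) ⇒ out
candidate 2: (m,n)=(-6,3) → π∥ = -6+3·β ≈ 6.70820, π⊥ = -6+3·β' ≈ -6.70820 ∉ [-1.7, -0.5) ⇒ out
candidate 3: (m,n)=(0,6) → π∥ = 0+6·β ≈ 25.41641, π⊥ = 0+6·β' ≈ -1.41641 ∈ [-1.7, -0.5) ⇒ IN Λ
candidate 4: (m,n)=(-2,-4) → π∥ = -2-4·β ≈ -18.94427, π⊥ = -2-4·β' ≈ -1.05573 ∈ [-1.7, -0.5) ⇒ IN Λ
candidate 5: (m,n)=(-2,-1) → π∥ = -2-1·β ≈ -6.23607, π⊥ = -2-1·β' ≈ -1.76393 ∉ [-1.7, -0.5) ⇒ out
candidate 6: (m,n)=(0,-5) → π∥ = 0-5·β ≈ -21.18034, π⊥ = 0-5·β' ≈ 1.18034 ∉ [-1.7, -0.5) ⇒ out

3, 4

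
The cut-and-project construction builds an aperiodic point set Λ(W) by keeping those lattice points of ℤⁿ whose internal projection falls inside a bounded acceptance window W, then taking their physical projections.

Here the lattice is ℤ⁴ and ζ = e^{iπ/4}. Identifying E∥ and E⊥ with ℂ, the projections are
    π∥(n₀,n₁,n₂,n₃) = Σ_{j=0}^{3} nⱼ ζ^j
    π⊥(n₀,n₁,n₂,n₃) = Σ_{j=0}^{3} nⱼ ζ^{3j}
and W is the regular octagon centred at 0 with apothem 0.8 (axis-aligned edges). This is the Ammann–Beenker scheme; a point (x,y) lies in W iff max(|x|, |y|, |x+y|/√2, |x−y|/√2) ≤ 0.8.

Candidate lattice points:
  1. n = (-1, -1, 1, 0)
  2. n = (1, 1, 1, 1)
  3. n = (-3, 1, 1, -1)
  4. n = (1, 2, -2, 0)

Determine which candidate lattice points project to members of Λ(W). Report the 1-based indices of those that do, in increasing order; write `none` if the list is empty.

none

Internal map: ζ^{3j} for j=0..3 gives (1,0), (−√2/2,√2/2), (0,−1), (√2/2,√2/2).
#1 (-1, -1, 1, 0): internal (-0.292893, -1.707107); octagon support 1.707107 vs apothem 0.8 → ∉ W
#2 (1, 1, 1, 1): internal (1.000000, 0.414214); octagon support 1.000000 vs apothem 0.8 → ∉ W
#3 (-3, 1, 1, -1): internal (-4.414214, -1.000000); octagon support 4.414214 vs apothem 0.8 → ∉ W
#4 (1, 2, -2, 0): internal (-0.414214, 3.414214); octagon support 3.414214 vs apothem 0.8 → ∉ W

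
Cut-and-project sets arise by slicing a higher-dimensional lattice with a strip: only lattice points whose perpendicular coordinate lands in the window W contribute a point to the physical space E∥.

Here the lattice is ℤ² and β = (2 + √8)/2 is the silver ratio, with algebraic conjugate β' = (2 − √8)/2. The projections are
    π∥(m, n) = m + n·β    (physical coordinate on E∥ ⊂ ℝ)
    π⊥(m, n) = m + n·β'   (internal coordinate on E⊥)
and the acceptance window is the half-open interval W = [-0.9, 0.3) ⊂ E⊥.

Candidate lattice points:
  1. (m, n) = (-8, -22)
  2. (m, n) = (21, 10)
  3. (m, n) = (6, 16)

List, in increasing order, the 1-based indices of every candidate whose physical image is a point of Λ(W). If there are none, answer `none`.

3

Compute β' = (2−√8)/2 = -0.4142, so π⊥(m,n) = m -0.4142·n.
#1 (-8,-22): internal coord -8 + (-22)·β' = +1.1127; +1.1127 ∉ [-0.9, 0.3) → out
#2 (21,10): internal coord 21 + (10)·β' = +16.8579; +16.8579 ∉ [-0.9, 0.3) → out
#3 (6,16): internal coord 6 + (16)·β' = -0.6274; -0.6274 ∈ [-0.9, 0.3) → IN Λ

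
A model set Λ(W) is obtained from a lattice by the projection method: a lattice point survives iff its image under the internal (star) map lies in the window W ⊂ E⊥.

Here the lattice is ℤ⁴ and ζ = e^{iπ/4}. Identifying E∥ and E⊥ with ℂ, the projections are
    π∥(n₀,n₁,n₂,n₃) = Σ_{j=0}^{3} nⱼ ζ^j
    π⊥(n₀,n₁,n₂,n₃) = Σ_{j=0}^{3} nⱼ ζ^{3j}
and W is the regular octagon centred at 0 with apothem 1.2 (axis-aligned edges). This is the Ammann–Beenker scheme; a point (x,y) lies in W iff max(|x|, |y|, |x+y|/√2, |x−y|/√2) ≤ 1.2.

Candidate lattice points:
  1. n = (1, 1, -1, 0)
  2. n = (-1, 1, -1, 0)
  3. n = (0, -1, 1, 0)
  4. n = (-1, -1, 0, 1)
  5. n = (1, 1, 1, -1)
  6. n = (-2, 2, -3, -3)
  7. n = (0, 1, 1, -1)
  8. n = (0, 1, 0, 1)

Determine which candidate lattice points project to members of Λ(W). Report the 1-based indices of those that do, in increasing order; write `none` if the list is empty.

With ζ = e^{iπ/4} the internal vectors are ζ^0,ζ^3,ζ^6,ζ^9.
candidate 1: n = (1, 1, -1, 0) → π⊥ ≈ (+0.2929, +1.7071); max(|x|,|y|,|x±y|/√2) = 1.7071 > 1.2 ⇒ ∉ W
candidate 2: n = (-1, 1, -1, 0) → π⊥ ≈ (-1.7071, +1.7071); max(|x|,|y|,|x±y|/√2) = 2.4142 > 1.2 ⇒ ∉ W
candidate 3: n = (0, -1, 1, 0) → π⊥ ≈ (+0.7071, -1.7071); max(|x|,|y|,|x±y|/√2) = 1.7071 > 1.2 ⇒ ∉ W
candidate 4: n = (-1, -1, 0, 1) → π⊥ ≈ (+0.4142, +0.0000); max(|x|,|y|,|x±y|/√2) = 0.4142 ≤ 1.2 ⇒ ∈ W
candidate 5: n = (1, 1, 1, -1) → π⊥ ≈ (-0.4142, -1.0000); max(|x|,|y|,|x±y|/√2) = 1.0000 ≤ 1.2 ⇒ ∈ W
candidate 6: n = (-2, 2, -3, -3) → π⊥ ≈ (-5.5355, +2.2929); max(|x|,|y|,|x±y|/√2) = 5.5355 > 1.2 ⇒ ∉ W
candidate 7: n = (0, 1, 1, -1) → π⊥ ≈ (-1.4142, -1.0000); max(|x|,|y|,|x±y|/√2) = 1.7071 > 1.2 ⇒ ∉ W
candidate 8: n = (0, 1, 0, 1) → π⊥ ≈ (+0.0000, +1.4142); max(|x|,|y|,|x±y|/√2) = 1.4142 > 1.2 ⇒ ∉ W

4, 5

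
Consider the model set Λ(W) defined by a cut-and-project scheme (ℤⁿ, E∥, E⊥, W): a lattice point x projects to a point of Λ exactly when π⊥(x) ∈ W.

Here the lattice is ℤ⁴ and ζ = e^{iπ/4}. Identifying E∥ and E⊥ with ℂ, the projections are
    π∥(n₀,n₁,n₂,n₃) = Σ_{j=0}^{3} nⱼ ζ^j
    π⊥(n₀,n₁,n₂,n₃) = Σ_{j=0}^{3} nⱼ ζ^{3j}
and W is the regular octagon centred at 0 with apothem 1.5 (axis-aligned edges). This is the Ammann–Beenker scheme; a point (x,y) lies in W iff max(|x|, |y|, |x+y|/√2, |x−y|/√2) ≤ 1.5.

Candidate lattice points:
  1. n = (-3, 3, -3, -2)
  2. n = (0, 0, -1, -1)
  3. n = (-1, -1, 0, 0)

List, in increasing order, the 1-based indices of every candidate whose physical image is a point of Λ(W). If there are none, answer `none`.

Internal map: ζ^{3j} for j=0..3 gives (1,0), (−√2/2,√2/2), (0,−1), (√2/2,√2/2).
candidate 1: n = (-3, 3, -3, -2) → π⊥ ≈ (-6.53553, +3.70711); max(|x|,|y|,|x±y|/√2) = 7.24264 > 1.5 ⇒ ∉ W
candidate 2: n = (0, 0, -1, -1) → π⊥ ≈ (-0.70711, +0.29289); max(|x|,|y|,|x±y|/√2) = 0.70711 ≤ 1.5 ⇒ ∈ W
candidate 3: n = (-1, -1, 0, 0) → π⊥ ≈ (-0.29289, -0.70711); max(|x|,|y|,|x±y|/√2) = 0.70711 ≤ 1.5 ⇒ ∈ W

2, 3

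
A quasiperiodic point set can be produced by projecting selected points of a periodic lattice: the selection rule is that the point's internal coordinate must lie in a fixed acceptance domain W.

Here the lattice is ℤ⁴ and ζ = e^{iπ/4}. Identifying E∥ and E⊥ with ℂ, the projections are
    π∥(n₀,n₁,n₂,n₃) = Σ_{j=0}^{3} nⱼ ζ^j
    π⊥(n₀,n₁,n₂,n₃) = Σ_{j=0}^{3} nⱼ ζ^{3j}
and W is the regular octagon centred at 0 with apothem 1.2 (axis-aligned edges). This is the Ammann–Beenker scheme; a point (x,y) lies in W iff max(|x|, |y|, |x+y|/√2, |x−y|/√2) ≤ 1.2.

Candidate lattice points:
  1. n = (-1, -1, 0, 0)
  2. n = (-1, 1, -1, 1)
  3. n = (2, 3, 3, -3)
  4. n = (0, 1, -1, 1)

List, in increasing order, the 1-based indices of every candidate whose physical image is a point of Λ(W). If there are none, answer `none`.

1

Internal map: ζ^{3j} for j=0..3 gives (1,0), (−√2/2,√2/2), (0,−1), (√2/2,√2/2).
#1 (-1, -1, 0, 0): internal (-0.2929, -0.7071); octagon support 0.7071 vs apothem 1.2 → ∈ W
#2 (-1, 1, -1, 1): internal (-1.0000, 2.4142); octagon support 2.4142 vs apothem 1.2 → ∉ W
#3 (2, 3, 3, -3): internal (-2.2426, -3.0000); octagon support 3.7071 vs apothem 1.2 → ∉ W
#4 (0, 1, -1, 1): internal (0.0000, 2.4142); octagon support 2.4142 vs apothem 1.2 → ∉ W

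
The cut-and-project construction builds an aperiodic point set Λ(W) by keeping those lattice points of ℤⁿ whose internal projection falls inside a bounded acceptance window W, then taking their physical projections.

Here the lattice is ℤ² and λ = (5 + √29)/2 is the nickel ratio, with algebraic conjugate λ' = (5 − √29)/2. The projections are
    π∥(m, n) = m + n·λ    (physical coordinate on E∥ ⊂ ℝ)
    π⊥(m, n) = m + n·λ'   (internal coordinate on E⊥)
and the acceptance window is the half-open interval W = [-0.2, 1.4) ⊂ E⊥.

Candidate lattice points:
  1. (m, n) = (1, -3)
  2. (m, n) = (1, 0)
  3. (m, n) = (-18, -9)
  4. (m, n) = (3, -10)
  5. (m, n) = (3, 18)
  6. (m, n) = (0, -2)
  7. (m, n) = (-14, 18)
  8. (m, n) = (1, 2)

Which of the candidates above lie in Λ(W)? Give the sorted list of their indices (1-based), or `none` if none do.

2, 6, 8

Compute λ' = (5−√29)/2 = -0.192582, so π⊥(m,n) = m -0.192582·n.
[1] lift (1,-3): star map gives 1.577747; window check -0.2 ≤ 1.577747 < 1.4 is false → out
[2] lift (1,0): star map gives 1.000000; window check -0.2 ≤ 1.000000 < 1.4 is true → IN Λ
[3] lift (-18,-9): star map gives -16.266758; window check -0.2 ≤ -16.266758 < 1.4 is false → out
[4] lift (3,-10): star map gives 4.925824; window check -0.2 ≤ 4.925824 < 1.4 is false → out
[5] lift (3,18): star map gives -0.466483; window check -0.2 ≤ -0.466483 < 1.4 is false → out
[6] lift (0,-2): star map gives 0.385165; window check -0.2 ≤ 0.385165 < 1.4 is true → IN Λ
[7] lift (-14,18): star map gives -17.466483; window check -0.2 ≤ -17.466483 < 1.4 is false → out
[8] lift (1,2): star map gives 0.614835; window check -0.2 ≤ 0.614835 < 1.4 is true → IN Λ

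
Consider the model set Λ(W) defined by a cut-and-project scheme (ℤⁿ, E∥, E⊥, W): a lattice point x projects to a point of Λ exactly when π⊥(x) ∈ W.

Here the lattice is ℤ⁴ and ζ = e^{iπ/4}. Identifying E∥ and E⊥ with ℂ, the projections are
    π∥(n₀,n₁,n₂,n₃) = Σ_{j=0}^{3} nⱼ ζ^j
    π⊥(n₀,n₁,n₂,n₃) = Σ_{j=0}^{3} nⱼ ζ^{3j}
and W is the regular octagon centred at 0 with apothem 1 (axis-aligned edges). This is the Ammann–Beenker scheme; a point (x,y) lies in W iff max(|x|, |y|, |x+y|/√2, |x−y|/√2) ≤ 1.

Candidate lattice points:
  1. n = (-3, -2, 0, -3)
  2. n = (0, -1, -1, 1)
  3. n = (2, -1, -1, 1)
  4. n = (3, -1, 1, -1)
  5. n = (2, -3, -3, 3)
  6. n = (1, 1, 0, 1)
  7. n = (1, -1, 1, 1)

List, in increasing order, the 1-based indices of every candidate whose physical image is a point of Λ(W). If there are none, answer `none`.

With ζ = e^{iπ/4} the internal vectors are ζ^0,ζ^3,ζ^6,ζ^9.
#1 (-3, -2, 0, -3): internal (-3.70711, -3.53553); octagon support 5.12132 vs apothem 1 → ∉ W
#2 (0, -1, -1, 1): internal (1.41421, 1.00000); octagon support 1.70711 vs apothem 1 → ∉ W
#3 (2, -1, -1, 1): internal (3.41421, 1.00000); octagon support 3.41421 vs apothem 1 → ∉ W
#4 (3, -1, 1, -1): internal (3.00000, -2.41421); octagon support 3.82843 vs apothem 1 → ∉ W
#5 (2, -3, -3, 3): internal (6.24264, 3.00000); octagon support 6.53553 vs apothem 1 → ∉ W
#6 (1, 1, 0, 1): internal (1.00000, 1.41421); octagon support 1.70711 vs apothem 1 → ∉ W
#7 (1, -1, 1, 1): internal (2.41421, -1.00000); octagon support 2.41421 vs apothem 1 → ∉ W

none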